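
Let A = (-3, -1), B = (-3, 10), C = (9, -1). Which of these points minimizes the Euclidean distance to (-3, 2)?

Distances: d(A) = 3, d(B) = 8, d(C) ≈ 12.3693. Nearest: A = (-3, -1) with distance 3.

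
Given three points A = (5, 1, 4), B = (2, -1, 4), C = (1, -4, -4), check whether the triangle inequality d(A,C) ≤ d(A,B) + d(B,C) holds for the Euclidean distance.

d(A,B) = √(3² + 2² + 0²) = √13 ≈ 3.6056, d(B,C) = √(1² + 3² + 8²) = √74 ≈ 8.6023, d(A,C) = √(4² + 5² + 8²) = √105 ≈ 10.247.
d(A,C) ≈ 10.247 ≤ 3.6056 + 8.6023 = 12.2079. Triangle inequality is satisfied.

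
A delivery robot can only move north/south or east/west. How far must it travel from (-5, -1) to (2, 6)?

Σ|x_i - y_i| = |-5 - 2| + |-1 - 6| = 7 + 7 = 14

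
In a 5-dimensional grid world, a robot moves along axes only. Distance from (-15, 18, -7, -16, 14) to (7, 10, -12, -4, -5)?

Σ|x_i - y_i| = |-15 - 7| + |18 - 10| + |-7 - (-12)| + |-16 - (-4)| + |14 - (-5)| = 22 + 8 + 5 + 12 + 19 = 66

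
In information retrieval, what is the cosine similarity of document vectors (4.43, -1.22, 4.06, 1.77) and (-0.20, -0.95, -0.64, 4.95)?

With u = (4.43, -1.22, 4.06, 1.77), v = (-0.20, -0.95, -0.64, 4.95):
u·v = 4.43·(-0.2) + (-1.22)·(-0.95) + 4.06·(-0.64) + 1.77·4.95 = (-0.886) + 1.159 + (-2.5984) + 8.7615 = 6.4361.
|u| = √(4.43² + (-1.22)² + 4.06² + 1.77²) = √(19.6249 + 1.4884 + 16.4836 + 3.1329) = √40.7298, |v| = √((-0.2)² + (-0.95)² + (-0.64)² + 4.95²) = √(0.04 + 0.9025 + 0.4096 + 24.5025) = √25.8546.
cos θ = (u·v)/(|u||v|) = 6.4361/(√40.7298·√25.8546) ≈ 0.1983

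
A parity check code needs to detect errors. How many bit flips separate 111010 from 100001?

Differing positions: 2, 3, 5, 6. Hamming distance = 4.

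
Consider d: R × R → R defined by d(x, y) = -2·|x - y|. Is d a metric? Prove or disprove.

No. With c = -2 < 0, d fails non-negativity: d(7, 10) = -2·|7 - 10| = -2·3 = -6 < 0.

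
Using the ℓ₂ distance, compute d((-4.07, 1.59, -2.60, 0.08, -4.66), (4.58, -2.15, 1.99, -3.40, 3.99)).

(Σ|x_i - y_i|^2)^(1/2) = (|-4.07 - 4.58|^2 + |1.59 - (-2.15)|^2 + |-2.6 - 1.99|^2 + |0.08 - (-3.4)|^2 + |-4.66 - 3.99|^2)^(1/2)
= (8.65^2 + 3.74^2 + 4.59^2 + 3.48^2 + 8.65^2)^(1/2) = (74.8225 + 13.9876 + 21.0681 + 12.1104 + 74.8225)^(1/2) = (196.8111)^(1/2) ≈ 14.0289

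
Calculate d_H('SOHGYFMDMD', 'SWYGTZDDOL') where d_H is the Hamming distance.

Differing positions: 2, 3, 5, 6, 7, 9, 10. Hamming distance = 7.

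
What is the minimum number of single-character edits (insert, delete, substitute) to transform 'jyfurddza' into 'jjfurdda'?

Let D[i][j] be the edit distance between the first i characters of 'jyfurddza' and the first j characters of 'jjfurdda', with D[i][0] = i, D[0][j] = j, and D[i][j] = D[i-1][j-1] if the characters match, else 1 + min(D[i-1][j], D[i][j-1], D[i-1][j-1]). Filling the table (rows: prefixes of 'jyfurddza', columns: prefixes of 'jjfurdda'):
     ε  j  j  f  u  r  d  d  a
  ε  0  1  2  3  4  5  6  7  8
  j  1  0  1  2  3  4  5  6  7
  y  2  1  1  2  3  4  5  6  7
  f  3  2  2  1  2  3  4  5  6
  u  4  3  3  2  1  2  3  4  5
  r  5  4  4  3  2  1  2  3  4
  d  6  5  5  4  3  2  1  2  3
  d  7  6  6  5  4  3  2  1  2
  z  8  7  7  6  5  4  3  2  2
  a  9  8  8  7  6  5  4  3  2
The bottom-right entry gives D[9][8] = 2, so no sequence of fewer than 2 edits works. Backtracking through the table gives one optimal edit sequence (2 edits):
  jyfurddza → jjfurddza (sub y→j @2)
  jjfurddza → jjfurdda (del z @8)
Edit distance = 2.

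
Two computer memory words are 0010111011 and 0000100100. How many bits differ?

Differing positions: 3, 6, 7, 8, 9, 10. Hamming distance = 6.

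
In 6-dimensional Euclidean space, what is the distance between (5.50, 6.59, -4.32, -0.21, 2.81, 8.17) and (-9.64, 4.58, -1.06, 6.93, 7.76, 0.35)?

√(Σ(x_i - y_i)²) = √((5.5 - (-9.64))² + (6.59 - 4.58)² + (-4.32 - (-1.06))² + (-0.21 - 6.93)² + (2.81 - 7.76)² + (8.17 - 0.35)²)
= √(15.14² + 2.01² + (-3.26)² + (-7.14)² + (-4.95)² + 7.82²) = √(229.2196 + 4.0401 + 10.6276 + 50.9796 + 24.5025 + 61.1524) = √380.5218 ≈ 19.507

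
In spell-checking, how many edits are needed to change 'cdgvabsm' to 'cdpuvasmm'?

Let D[i][j] be the edit distance between the first i characters of 'cdgvabsm' and the first j characters of 'cdpuvasmm', with D[i][0] = i, D[0][j] = j, and D[i][j] = D[i-1][j-1] if the characters match, else 1 + min(D[i-1][j], D[i][j-1], D[i-1][j-1]). Filling the table (rows: prefixes of 'cdgvabsm', columns: prefixes of 'cdpuvasmm'):
     ε  c  d  p  u  v  a  s  m  m
  ε  0  1  2  3  4  5  6  7  8  9
  c  1  0  1  2  3  4  5  6  7  8
  d  2  1  0  1  2  3  4  5  6  7
  g  3  2  1  1  2  3  4  5  6  7
  v  4  3  2  2  2  2  3  4  5  6
  a  5  4  3  3  3  3  2  3  4  5
  b  6  5  4  4  4  4  3  3  4  5
  s  7  6  5  5  5  5  4  3  4  5
  m  8  7  6  6  6  6  5  4  3  4
The bottom-right entry gives D[8][9] = 4, so no sequence of fewer than 4 edits works. Backtracking through the table gives one optimal edit sequence (4 edits):
  cdgvabsm → cdpgvabsm (ins p @3)
  cdpgvabsm → cdpuvabsm (sub g→u @4)
  cdpuvabsm → cdpuvassm (sub b→s @7)
  cdpuvassm → cdpuvasmm (sub s→m @8)
Edit distance = 4.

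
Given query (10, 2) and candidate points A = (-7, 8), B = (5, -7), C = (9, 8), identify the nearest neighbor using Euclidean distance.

Distances: d(A) ≈ 18.0278, d(B) ≈ 10.2956, d(C) ≈ 6.0828. Nearest: C = (9, 8) with distance 6.0828.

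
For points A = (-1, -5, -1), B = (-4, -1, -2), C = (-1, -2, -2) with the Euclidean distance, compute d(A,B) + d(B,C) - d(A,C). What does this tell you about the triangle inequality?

d(A,B) = √(3² + 4² + 1²) = √26 ≈ 5.099, d(B,C) = √(3² + 1² + 0²) = √10 ≈ 3.1623, d(A,C) = √(0² + 3² + 1²) = √10 ≈ 3.1623.
d(A,B) + d(B,C) - d(A,C) = 5.099 + 3.1623 - 3.1623 = 8.2613 - 3.1623 = 5.099 (to 4 decimal places). This is ≥ 0, so the triangle inequality holds for these points.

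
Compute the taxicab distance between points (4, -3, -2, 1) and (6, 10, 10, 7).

Σ|x_i - y_i| = |4 - 6| + |-3 - 10| + |-2 - 10| + |1 - 7| = 2 + 13 + 12 + 6 = 33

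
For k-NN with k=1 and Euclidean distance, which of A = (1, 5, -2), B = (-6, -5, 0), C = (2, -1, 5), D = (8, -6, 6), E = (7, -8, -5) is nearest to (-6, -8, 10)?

Distances: d(A) ≈ 19.0263, d(B) ≈ 10.4403, d(C) ≈ 11.7473, d(D) ≈ 14.6969, d(E) ≈ 19.8494. Nearest: B = (-6, -5, 0) with distance 10.4403.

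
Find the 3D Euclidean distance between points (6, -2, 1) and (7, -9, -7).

√(Σ(x_i - y_i)²) = √((6 - 7)² + (-2 - (-9))² + (1 - (-7))²)
= √((-1)² + 7² + 8²) = √(1 + 49 + 64) = √114 ≈ 10.6771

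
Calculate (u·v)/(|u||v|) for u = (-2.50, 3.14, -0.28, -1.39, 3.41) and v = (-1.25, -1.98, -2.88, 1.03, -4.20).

With u = (-2.50, 3.14, -0.28, -1.39, 3.41), v = (-1.25, -1.98, -2.88, 1.03, -4.20):
u·v = (-2.5)·(-1.25) + 3.14·(-1.98) + (-0.28)·(-2.88) + (-1.39)·1.03 + 3.41·(-4.2) = 3.125 + (-6.2172) + 0.8064 + (-1.4317) + (-14.322) = -18.0395.
|u| = √((-2.5)² + 3.14² + (-0.28)² + (-1.39)² + 3.41²) = √(6.25 + 9.8596 + 0.0784 + 1.9321 + 11.6281) = √29.7482, |v| = √((-1.25)² + (-1.98)² + (-2.88)² + 1.03² + (-4.2)²) = √(1.5625 + 3.9204 + 8.2944 + 1.0609 + 17.64) = √32.4782.
cos θ = (u·v)/(|u||v|) = -18.0395/(√29.7482·√32.4782) ≈ -0.5804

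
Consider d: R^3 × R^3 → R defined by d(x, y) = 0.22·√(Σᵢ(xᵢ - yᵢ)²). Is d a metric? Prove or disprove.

Yes. The L2 (Euclidean) norm induces a metric on R^3, and multiplying a metric by a positive constant 0.22 > 0 preserves all four axioms: non-negativity (0.22·||x-y|| ≥ 0), identity (0.22·||x-y|| = 0 ⟺ ||x-y|| = 0 ⟺ x = y), symmetry (||x-y|| = ||y-x||), and the triangle inequality (0.22·||x-z|| ≤ 0.22·||x-y|| + 0.22·||y-z||). So d is a metric.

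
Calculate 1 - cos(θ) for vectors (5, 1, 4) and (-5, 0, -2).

With u = (5, 1, 4), v = (-5, 0, -2):
u·v = 5·(-5) + 1·0 + 4·(-2) = (-25) + 0 + (-8) = -33.
|u| = √(5² + 1² + 4²) = √42, |v| = √((-5)² + 0² + (-2)²) = √29, so |u||v| = √(42·29) = √1218.
cos θ = (u·v)/(|u||v|) = -33/√1218 ≈ -0.9456
Cosine distance = 1 - cos θ ≈ 1 - (-0.9456) = 1.9456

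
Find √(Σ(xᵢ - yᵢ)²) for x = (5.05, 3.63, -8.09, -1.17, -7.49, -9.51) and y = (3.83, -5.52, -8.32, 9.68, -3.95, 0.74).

√(Σ(x_i - y_i)²) = √((5.05 - 3.83)² + (3.63 - (-5.52))² + (-8.09 - (-8.32))² + (-1.17 - 9.68)² + (-7.49 - (-3.95))² + (-9.51 - 0.74)²)
= √(1.22² + 9.15² + 0.23² + (-10.85)² + (-3.54)² + (-10.25)²) = √(1.4884 + 83.7225 + 0.0529 + 117.7225 + 12.5316 + 105.0625) = √320.5804 ≈ 17.9048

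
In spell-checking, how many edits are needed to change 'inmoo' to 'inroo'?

Let D[i][j] be the edit distance between the first i characters of 'inmoo' and the first j characters of 'inroo', with D[i][0] = i, D[0][j] = j, and D[i][j] = D[i-1][j-1] if the characters match, else 1 + min(D[i-1][j], D[i][j-1], D[i-1][j-1]). Filling the table (rows: prefixes of 'inmoo', columns: prefixes of 'inroo'):
     ε  i  n  r  o  o
  ε  0  1  2  3  4  5
  i  1  0  1  2  3  4
  n  2  1  0  1  2  3
  m  3  2  1  1  2  3
  o  4  3  2  2  1  2
  o  5  4  3  3  2  1
The bottom-right entry gives D[5][5] = 1, so no sequence of fewer than 1 edit works. Backtracking through the table gives one optimal edit sequence (1 edit):
  inmoo → inroo (sub m→r @3)
Edit distance = 1.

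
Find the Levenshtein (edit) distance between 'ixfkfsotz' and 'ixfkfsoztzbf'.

Let D[i][j] be the edit distance between the first i characters of 'ixfkfsotz' and the first j characters of 'ixfkfsoztzbf', with D[i][0] = i, D[0][j] = j, and D[i][j] = D[i-1][j-1] if the characters match, else 1 + min(D[i-1][j], D[i][j-1], D[i-1][j-1]). Filling the table (rows: prefixes of 'ixfkfsotz', columns: prefixes of 'ixfkfsoztzbf'):
     ε  i  x  f  k  f  s  o  z  t  z  b  f
  ε  0  1  2  3  4  5  6  7  8  9 10 11 12
  i  1  0  1  2  3  4  5  6  7  8  9 10 11
  x  2  1  0  1  2  3  4  5  6  7  8  9 10
  f  3  2  1  0  1  2  3  4  5  6  7  8  9
  k  4  3  2  1  0  1  2  3  4  5  6  7  8
  f  5  4  3  2  1  0  1  2  3  4  5  6  7
  s  6  5  4  3  2  1  0  1  2  3  4  5  6
  o  7  6  5  4  3  2  1  0  1  2  3  4  5
  t  8  7  6  5  4  3  2  1  1  1  2  3  4
  z  9  8  7  6  5  4  3  2  1  2  1  2  3
The bottom-right entry gives D[9][12] = 3, so no sequence of fewer than 3 edits works. Backtracking through the table gives one optimal edit sequence (3 edits):
  ixfkfsotz → ixfkfsoztz (ins z @8)
  ixfkfsoztz → ixfkfsoztzb (ins b @11)
  ixfkfsoztzb → ixfkfsoztzbf (ins f @12)
Edit distance = 3.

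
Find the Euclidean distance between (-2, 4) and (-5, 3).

√(Σ(x_i - y_i)²) = √((-2 - (-5))² + (4 - 3)²)
= √(3² + 1²) = √(9 + 1) = √10 ≈ 3.1623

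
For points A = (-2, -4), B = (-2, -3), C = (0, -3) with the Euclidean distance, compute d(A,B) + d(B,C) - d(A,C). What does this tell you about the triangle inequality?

d(A,B) = √(0² + 1²) = √1 = 1, d(B,C) = √(2² + 0²) = √4 = 2, d(A,C) = √(2² + 1²) = √5 ≈ 2.2361.
d(A,B) + d(B,C) - d(A,C) = 1 + 2 - 2.2361 = 3 - 2.2361 = 0.7639 (to 4 decimal places). This is ≥ 0, so the triangle inequality holds for these points.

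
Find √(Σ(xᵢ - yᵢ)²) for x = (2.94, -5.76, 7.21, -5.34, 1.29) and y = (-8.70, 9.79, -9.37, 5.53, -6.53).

√(Σ(x_i - y_i)²) = √((2.94 - (-8.7))² + (-5.76 - 9.79)² + (7.21 - (-9.37))² + (-5.34 - 5.53)² + (1.29 - (-6.53))²)
= √(11.64² + (-15.55)² + 16.58² + (-10.87)² + 7.82²) = √(135.4896 + 241.8025 + 274.8964 + 118.1569 + 61.1524) = √831.4978 ≈ 28.8357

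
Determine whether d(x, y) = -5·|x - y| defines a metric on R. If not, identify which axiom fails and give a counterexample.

No. With c = -5 < 0, d fails non-negativity: d(7, 13) = -5·|7 - 13| = -5·6 = -30 < 0.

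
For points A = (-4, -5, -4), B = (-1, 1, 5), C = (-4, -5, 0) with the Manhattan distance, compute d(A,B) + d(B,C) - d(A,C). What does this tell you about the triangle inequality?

d(A,B) = 3 + 6 + 9 = 18, d(B,C) = 3 + 6 + 5 = 14, d(A,C) = 0 + 0 + 4 = 4.
d(A,B) + d(B,C) - d(A,C) = 18 + 14 - 4 = 32 - 4 = 28. This is ≥ 0, so the triangle inequality holds for these points.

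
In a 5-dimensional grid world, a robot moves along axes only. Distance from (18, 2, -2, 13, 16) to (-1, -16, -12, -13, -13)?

Σ|x_i - y_i| = |18 - (-1)| + |2 - (-16)| + |-2 - (-12)| + |13 - (-13)| + |16 - (-13)| = 19 + 18 + 10 + 26 + 29 = 102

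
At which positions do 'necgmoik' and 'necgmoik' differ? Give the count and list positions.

Differing positions: none. Hamming distance = 0.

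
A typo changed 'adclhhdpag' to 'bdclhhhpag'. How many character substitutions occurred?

Differing positions: 1, 7. Hamming distance = 2.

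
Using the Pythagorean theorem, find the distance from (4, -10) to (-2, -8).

√(Σ(x_i - y_i)²) = √((4 - (-2))² + (-10 - (-8))²)
= √(6² + (-2)²) = √(36 + 4) = √40 ≈ 6.3246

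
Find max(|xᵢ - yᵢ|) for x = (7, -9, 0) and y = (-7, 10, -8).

max(|x_i - y_i|) = max(|7 - (-7)|, |-9 - 10|, |0 - (-8)|) = max(14, 19, 8) = 19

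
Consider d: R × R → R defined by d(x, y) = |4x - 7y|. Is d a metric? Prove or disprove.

No. d fails symmetry: d(4, 9) = |4·4 - 7·9| = |-47| = 47, but d(9, 4) = |4·9 - 7·4| = |8| = 8. Since 47 ≠ 8, d(x,y) ≠ d(y,x) in general.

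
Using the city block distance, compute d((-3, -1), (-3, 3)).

Σ|x_i - y_i| = |-3 - (-3)| + |-1 - 3| = 0 + 4 = 4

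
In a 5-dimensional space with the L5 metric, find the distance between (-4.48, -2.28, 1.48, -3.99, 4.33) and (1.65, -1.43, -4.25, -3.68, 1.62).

(Σ|x_i - y_i|^5)^(1/5) = (|-4.48 - 1.65|^5 + |-2.28 - (-1.43)|^5 + |1.48 - (-4.25)|^5 + |-3.99 - (-3.68)|^5 + |4.33 - 1.62|^5)^(1/5)
= (6.13^5 + 0.85^5 + 5.73^5 + 0.31^5 + 2.71^5)^(1/5) ≈ (8655.7035 + 0.4437 + 6176.9361 + 0.0029 + 146.166)^(1/5) = (14979.2522)^(1/5) ≈ 6.8407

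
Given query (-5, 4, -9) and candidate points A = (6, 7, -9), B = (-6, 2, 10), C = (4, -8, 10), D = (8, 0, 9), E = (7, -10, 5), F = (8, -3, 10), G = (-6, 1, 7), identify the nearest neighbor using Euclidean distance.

Distances: d(A) ≈ 11.4018, d(B) ≈ 19.1311, d(C) ≈ 24.2074, d(D) ≈ 22.561, d(E) ≈ 23.1517, d(F) ≈ 24.0624, d(G) ≈ 16.3095. Nearest: A = (6, 7, -9) with distance 11.4018.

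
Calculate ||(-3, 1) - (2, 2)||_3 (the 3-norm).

(Σ|x_i - y_i|^3)^(1/3) = (|-3 - 2|^3 + |1 - 2|^3)^(1/3)
= (5^3 + 1^3)^(1/3) = (125 + 1)^(1/3) = (126)^(1/3) ≈ 5.0133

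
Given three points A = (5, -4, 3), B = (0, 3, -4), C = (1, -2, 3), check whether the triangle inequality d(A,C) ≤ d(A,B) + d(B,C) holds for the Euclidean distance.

d(A,B) = √(5² + 7² + 7²) = √123 ≈ 11.0905, d(B,C) = √(1² + 5² + 7²) = √75 ≈ 8.6603, d(A,C) = √(4² + 2² + 0²) = √20 ≈ 4.4721.
d(A,C) ≈ 4.4721 ≤ 11.0905 + 8.6603 = 19.7508. Triangle inequality is satisfied.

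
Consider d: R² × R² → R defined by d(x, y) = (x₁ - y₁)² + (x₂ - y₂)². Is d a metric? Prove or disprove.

No. The squared Euclidean distance fails the triangle inequality. Counterexample: x = (0, 0), y = (4, 3), z = (8, 6). d(x,z) = 8² + 6² = 100, but d(x,y) + d(y,z) = (4² + 3²) + (4² + 3²) = 25 + 25 = 50. Since 100 > 50, the triangle inequality is violated. (Note: √d, the ordinary Euclidean distance, IS a metric.)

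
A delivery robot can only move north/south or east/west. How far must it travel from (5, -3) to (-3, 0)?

Σ|x_i - y_i| = |5 - (-3)| + |-3 - 0| = 8 + 3 = 11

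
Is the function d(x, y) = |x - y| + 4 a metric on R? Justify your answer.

No. d fails identity of indiscernibles (specifically d(x,x) = 0): d(-5, -5) = |-5 - (-5)| + 4 = 0 + 4 = 4 ≠ 0.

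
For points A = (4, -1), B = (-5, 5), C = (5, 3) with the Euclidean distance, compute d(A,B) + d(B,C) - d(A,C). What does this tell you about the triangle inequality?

d(A,B) = √(9² + 6²) = √117 ≈ 10.8167, d(B,C) = √(10² + 2²) = √104 ≈ 10.198, d(A,C) = √(1² + 4²) = √17 ≈ 4.1231.
d(A,B) + d(B,C) - d(A,C) = 10.8167 + 10.198 - 4.1231 = 21.0147 - 4.1231 = 16.8916 (to 4 decimal places). This is ≥ 0, so the triangle inequality holds for these points.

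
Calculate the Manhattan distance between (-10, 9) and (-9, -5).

Σ|x_i - y_i| = |-10 - (-9)| + |9 - (-5)| = 1 + 14 = 15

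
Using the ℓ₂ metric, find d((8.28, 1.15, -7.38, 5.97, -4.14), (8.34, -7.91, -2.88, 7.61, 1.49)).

√(Σ(x_i - y_i)²) = √((8.28 - 8.34)² + (1.15 - (-7.91))² + (-7.38 - (-2.88))² + (5.97 - 7.61)² + (-4.14 - 1.49)²)
= √((-0.06)² + 9.06² + (-4.5)² + (-1.64)² + (-5.63)²) = √(0.0036 + 82.0836 + 20.25 + 2.6896 + 31.6969) = √136.7237 ≈ 11.6929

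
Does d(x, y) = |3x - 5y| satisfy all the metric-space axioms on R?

No. d fails symmetry: d(2, 3) = |3·2 - 5·3| = |-9| = 9, but d(3, 2) = |3·3 - 5·2| = |-1| = 1. Since 9 ≠ 1, d(x,y) ≠ d(y,x) in general.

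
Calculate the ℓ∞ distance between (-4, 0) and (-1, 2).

max(|x_i - y_i|) = max(|-4 - (-1)|, |0 - 2|) = max(3, 2) = 3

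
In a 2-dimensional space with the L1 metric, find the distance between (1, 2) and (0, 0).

Σ|x_i - y_i| = |1 - 0| + |2 - 0| = 1 + 2 = 3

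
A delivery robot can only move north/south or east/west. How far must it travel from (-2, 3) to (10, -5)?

Σ|x_i - y_i| = |-2 - 10| + |3 - (-5)| = 12 + 8 = 20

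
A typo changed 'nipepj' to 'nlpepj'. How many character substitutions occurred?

Differing positions: 2. Hamming distance = 1.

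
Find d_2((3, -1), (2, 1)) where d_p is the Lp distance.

(Σ|x_i - y_i|^2)^(1/2) = (|3 - 2|^2 + |-1 - 1|^2)^(1/2)
= (1^2 + 2^2)^(1/2) = (1 + 4)^(1/2) = (5)^(1/2) ≈ 2.2361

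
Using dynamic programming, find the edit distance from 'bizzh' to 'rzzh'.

Let D[i][j] be the edit distance between the first i characters of 'bizzh' and the first j characters of 'rzzh', with D[i][0] = i, D[0][j] = j, and D[i][j] = D[i-1][j-1] if the characters match, else 1 + min(D[i-1][j], D[i][j-1], D[i-1][j-1]). Filling the table (rows: prefixes of 'bizzh', columns: prefixes of 'rzzh'):
     ε  r  z  z  h
  ε  0  1  2  3  4
  b  1  1  2  3  4
  i  2  2  2  3  4
  z  3  3  2  2  3
  z  4  4  3  2  3
  h  5  5  4  3  2
The bottom-right entry gives D[5][4] = 2, so no sequence of fewer than 2 edits works. Backtracking through the table gives one optimal edit sequence (2 edits):
  bizzh → izzh (del b @1)
  izzh → rzzh (sub i→r @1)
Edit distance = 2.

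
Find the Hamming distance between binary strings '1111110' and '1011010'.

Differing positions: 2, 5. Hamming distance = 2.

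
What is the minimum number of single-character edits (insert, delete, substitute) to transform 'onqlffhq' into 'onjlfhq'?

Let D[i][j] be the edit distance between the first i characters of 'onqlffhq' and the first j characters of 'onjlfhq', with D[i][0] = i, D[0][j] = j, and D[i][j] = D[i-1][j-1] if the characters match, else 1 + min(D[i-1][j], D[i][j-1], D[i-1][j-1]). Filling the table (rows: prefixes of 'onqlffhq', columns: prefixes of 'onjlfhq'):
     ε  o  n  j  l  f  h  q
  ε  0  1  2  3  4  5  6  7
  o  1  0  1  2  3  4  5  6
  n  2  1  0  1  2  3  4  5
  q  3  2  1  1  2  3  4  4
  l  4  3  2  2  1  2  3  4
  f  5  4  3  3  2  1  2  3
  f  6  5  4  4  3  2  2  3
  h  7  6  5  5  4  3  2  3
  q  8  7  6  6  5  4  3  2
The bottom-right entry gives D[8][7] = 2, so no sequence of fewer than 2 edits works. Backtracking through the table gives one optimal edit sequence (2 edits):
  onqlffhq → onjlffhq (sub q→j @3)
  onjlffhq → onjlfhq (del f @5)
Edit distance = 2.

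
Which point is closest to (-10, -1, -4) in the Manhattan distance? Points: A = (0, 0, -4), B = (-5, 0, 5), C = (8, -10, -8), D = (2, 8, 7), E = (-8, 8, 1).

Distances: d(A) = 11, d(B) = 15, d(C) = 31, d(D) = 32, d(E) = 16. Nearest: A = (0, 0, -4) with distance 11.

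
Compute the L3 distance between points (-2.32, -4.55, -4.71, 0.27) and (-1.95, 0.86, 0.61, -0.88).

(Σ|x_i - y_i|^3)^(1/3) = (|-2.32 - (-1.95)|^3 + |-4.55 - 0.86|^3 + |-4.71 - 0.61|^3 + |0.27 - (-0.88)|^3)^(1/3)
= (0.37^3 + 5.41^3 + 5.32^3 + 1.15^3)^(1/3) ≈ (0.0507 + 158.3404 + 150.5688 + 1.5209)^(1/3) = (310.4808)^(1/3) ≈ 6.7714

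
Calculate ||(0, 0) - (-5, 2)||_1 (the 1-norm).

Σ|x_i - y_i| = |0 - (-5)| + |0 - 2| = 5 + 2 = 7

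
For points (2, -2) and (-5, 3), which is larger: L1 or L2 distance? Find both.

L1 = |2 - (-5)| + |-2 - 3| = 7 + 5 = 12
L2 = √(7² + 5²) = √74 ≈ 8.6023
L1 ≥ L2 always (equality iff movement is along one axis); L1 > L2 here.
Ratio L1/L2 = 12/√74 ≈ 1.395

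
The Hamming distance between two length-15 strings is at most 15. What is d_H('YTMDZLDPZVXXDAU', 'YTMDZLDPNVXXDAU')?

Differing positions: 9. Hamming distance = 1. The maximum possible Hamming distance for length-15 strings is 15, so d_H/15 = 1/15 ≈ 0.0667.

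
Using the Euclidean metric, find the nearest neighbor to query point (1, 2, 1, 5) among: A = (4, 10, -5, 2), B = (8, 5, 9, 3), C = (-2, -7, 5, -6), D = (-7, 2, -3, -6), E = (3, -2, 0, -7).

Distances: d(A) ≈ 10.8628, d(B) ≈ 11.225, d(C) ≈ 15.0665, d(D) ≈ 14.1774, d(E) ≈ 12.8452. Nearest: A = (4, 10, -5, 2) with distance 10.8628.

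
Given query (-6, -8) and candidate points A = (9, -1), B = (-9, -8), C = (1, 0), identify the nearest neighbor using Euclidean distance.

Distances: d(A) ≈ 16.5529, d(B) = 3, d(C) ≈ 10.6301. Nearest: B = (-9, -8) with distance 3.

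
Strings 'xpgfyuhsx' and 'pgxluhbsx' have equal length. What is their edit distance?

Let D[i][j] be the edit distance between the first i characters of 'xpgfyuhsx' and the first j characters of 'pgxluhbsx', with D[i][0] = i, D[0][j] = j, and D[i][j] = D[i-1][j-1] if the characters match, else 1 + min(D[i-1][j], D[i][j-1], D[i-1][j-1]). Filling the table (rows: prefixes of 'xpgfyuhsx', columns: prefixes of 'pgxluhbsx'):
     ε  p  g  x  l  u  h  b  s  x
  ε  0  1  2  3  4  5  6  7  8  9
  x  1  1  2  2  3  4  5  6  7  8
  p  2  1  2  3  3  4  5  6  7  8
  g  3  2  1  2  3  4  5  6  7  8
  f  4  3  2  2  3  4  5  6  7  8
  y  5  4  3  3  3  4  5  6  7  8
  u  6  5  4  4  4  3  4  5  6  7
  h  7  6  5  5  5  4  3  4  5  6
  s  8  7  6  6  6  5  4  4  4  5
  x  9  8  7  6  7  6  5  5  5  4
The bottom-right entry gives D[9][9] = 4, so no sequence of fewer than 4 edits works. Backtracking through the table gives one optimal edit sequence (4 edits):
  xpgfyuhsx → pgfyuhsx (del x @1)
  pgfyuhsx → pgxyuhsx (sub f→x @3)
  pgxyuhsx → pgxluhsx (sub y→l @4)
  pgxluhsx → pgxluhbsx (ins b @7)
Edit distance = 4.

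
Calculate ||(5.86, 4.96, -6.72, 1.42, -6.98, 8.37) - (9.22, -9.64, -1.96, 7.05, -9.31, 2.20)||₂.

√(Σ(x_i - y_i)²) = √((5.86 - 9.22)² + (4.96 - (-9.64))² + (-6.72 - (-1.96))² + (1.42 - 7.05)² + (-6.98 - (-9.31))² + (8.37 - 2.2)²)
= √((-3.36)² + 14.6² + (-4.76)² + (-5.63)² + 2.33² + 6.17²) = √(11.2896 + 213.16 + 22.6576 + 31.6969 + 5.4289 + 38.0689) = √322.3019 ≈ 17.9528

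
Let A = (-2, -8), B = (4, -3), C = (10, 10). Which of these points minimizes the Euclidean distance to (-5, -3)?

Distances: d(A) ≈ 5.831, d(B) = 9, d(C) ≈ 19.8494. Nearest: A = (-2, -8) with distance 5.831.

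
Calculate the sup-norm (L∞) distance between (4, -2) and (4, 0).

max(|x_i - y_i|) = max(|4 - 4|, |-2 - 0|) = max(0, 2) = 2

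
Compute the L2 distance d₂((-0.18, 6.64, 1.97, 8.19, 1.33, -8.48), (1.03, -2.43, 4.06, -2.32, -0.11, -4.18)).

√(Σ(x_i - y_i)²) = √((-0.18 - 1.03)² + (6.64 - (-2.43))² + (1.97 - 4.06)² + (8.19 - (-2.32))² + (1.33 - (-0.11))² + (-8.48 - (-4.18))²)
= √((-1.21)² + 9.07² + (-2.09)² + 10.51² + 1.44² + (-4.3)²) = √(1.4641 + 82.2649 + 4.3681 + 110.4601 + 2.0736 + 18.49) = √219.1208 ≈ 14.8027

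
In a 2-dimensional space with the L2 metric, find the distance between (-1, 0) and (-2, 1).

(Σ|x_i - y_i|^2)^(1/2) = (|-1 - (-2)|^2 + |0 - 1|^2)^(1/2)
= (1^2 + 1^2)^(1/2) = (1 + 1)^(1/2) = (2)^(1/2) ≈ 1.4142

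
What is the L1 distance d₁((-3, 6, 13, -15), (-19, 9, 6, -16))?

Σ|x_i - y_i| = |-3 - (-19)| + |6 - 9| + |13 - 6| + |-15 - (-16)| = 16 + 3 + 7 + 1 = 27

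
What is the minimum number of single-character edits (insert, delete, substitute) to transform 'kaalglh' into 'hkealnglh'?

Let D[i][j] be the edit distance between the first i characters of 'kaalglh' and the first j characters of 'hkealnglh', with D[i][0] = i, D[0][j] = j, and D[i][j] = D[i-1][j-1] if the characters match, else 1 + min(D[i-1][j], D[i][j-1], D[i-1][j-1]). Filling the table (rows: prefixes of 'kaalglh', columns: prefixes of 'hkealnglh'):
     ε  h  k  e  a  l  n  g  l  h
  ε  0  1  2  3  4  5  6  7  8  9
  k  1  1  1  2  3  4  5  6  7  8
  a  2  2  2  2  2  3  4  5  6  7
  a  3  3  3  3  2  3  4  5  6  7
  l  4  4  4  4  3  2  3  4  5  6
  g  5  5  5  5  4  3  3  3  4  5
  l  6  6  6  6  5  4  4  4  3  4
  h  7  6  7  7  6  5  5  5  4  3
The bottom-right entry gives D[7][9] = 3, so no sequence of fewer than 3 edits works. Backtracking through the table gives one optimal edit sequence (3 edits):
  kaalglh → hkaalglh (ins h @1)
  hkaalglh → hkealglh (sub a→e @3)
  hkealglh → hkealnglh (ins n @6)
Edit distance = 3.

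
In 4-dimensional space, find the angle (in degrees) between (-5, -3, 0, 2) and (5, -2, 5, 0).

With u = (-5, -3, 0, 2), v = (5, -2, 5, 0):
u·v = (-5)·5 + (-3)·(-2) + 0·5 + 2·0 = (-25) + 6 + 0 + 0 = -19.
|u| = √((-5)² + (-3)² + 0² + 2²) = √38, |v| = √(5² + (-2)² + 5² + 0²) = √54, so |u||v| = √(38·54) = √2052.
cos θ = (u·v)/(|u||v|) = -19/√2052 ≈ -0.419435
θ = arccos(-0.419435) ≈ 114.8°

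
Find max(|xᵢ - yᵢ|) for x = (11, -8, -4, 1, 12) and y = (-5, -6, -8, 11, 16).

max(|x_i - y_i|) = max(|11 - (-5)|, |-8 - (-6)|, |-4 - (-8)|, |1 - 11|, |12 - 16|) = max(16, 2, 4, 10, 4) = 16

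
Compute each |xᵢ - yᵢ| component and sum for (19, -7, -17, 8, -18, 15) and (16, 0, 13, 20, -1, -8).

Σ|x_i - y_i| = |19 - 16| + |-7 - 0| + |-17 - 13| + |8 - 20| + |-18 - (-1)| + |15 - (-8)| = 3 + 7 + 30 + 12 + 17 + 23 = 92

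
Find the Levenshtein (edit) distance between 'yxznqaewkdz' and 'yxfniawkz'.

Let D[i][j] be the edit distance between the first i characters of 'yxznqaewkdz' and the first j characters of 'yxfniawkz', with D[i][0] = i, D[0][j] = j, and D[i][j] = D[i-1][j-1] if the characters match, else 1 + min(D[i-1][j], D[i][j-1], D[i-1][j-1]). Filling the table (rows: prefixes of 'yxznqaewkdz', columns: prefixes of 'yxfniawkz'):
     ε  y  x  f  n  i  a  w  k  z
  ε  0  1  2  3  4  5  6  7  8  9
  y  1  0  1  2  3  4  5  6  7  8
  x  2  1  0  1  2  3  4  5  6  7
  z  3  2  1  1  2  3  4  5  6  6
  n  4  3  2  2  1  2  3  4  5  6
  q  5  4  3  3  2  2  3  4  5  6
  a  6  5  4  4  3  3  2  3  4  5
  e  7  6  5  5  4  4  3  3  4  5
  w  8  7  6  6  5  5  4  3  4  5
  k  9  8  7  7  6  6  5  4  3  4
  d 10  9  8  8  7  7  6  5  4  4
  z 11 10  9  9  8  8  7  6  5  4
The bottom-right entry gives D[11][9] = 4, so no sequence of fewer than 4 edits works. Backtracking through the table gives one optimal edit sequence (4 edits):
  yxznqaewkdz → yxfnqaewkdz (sub z→f @3)
  yxfnqaewkdz → yxfniaewkdz (sub q→i @5)
  yxfniaewkdz → yxfniawkdz (del e @7)
  yxfniawkdz → yxfniawkz (del d @9)
Edit distance = 4.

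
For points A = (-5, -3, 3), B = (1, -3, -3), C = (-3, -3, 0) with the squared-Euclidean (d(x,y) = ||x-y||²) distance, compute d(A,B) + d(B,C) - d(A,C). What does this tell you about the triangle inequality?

d(A,B) = 6² + 0² + 6² = 72, d(B,C) = 4² + 0² + 3² = 25, d(A,C) = 2² + 0² + 3² = 13.
d(A,B) + d(B,C) - d(A,C) = 72 + 25 - 13 = 97 - 13 = 84. This is ≥ 0, so the triangle inequality holds for these points.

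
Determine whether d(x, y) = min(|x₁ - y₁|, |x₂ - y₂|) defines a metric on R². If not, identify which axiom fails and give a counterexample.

No. d fails identity of indiscernibles: take x = (-5, 0) and y = (-5, 2). Then d(x,y) = min(|-5 - (-5)|, |0 - 2|) = min(0, 2) = 0, yet x ≠ y.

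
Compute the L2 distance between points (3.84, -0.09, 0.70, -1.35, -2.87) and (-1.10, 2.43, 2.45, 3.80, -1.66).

(Σ|x_i - y_i|^2)^(1/2) = (|3.84 - (-1.1)|^2 + |-0.09 - 2.43|^2 + |0.7 - 2.45|^2 + |-1.35 - 3.8|^2 + |-2.87 - (-1.66)|^2)^(1/2)
= (4.94^2 + 2.52^2 + 1.75^2 + 5.15^2 + 1.21^2)^(1/2) = (24.4036 + 6.3504 + 3.0625 + 26.5225 + 1.4641)^(1/2) = (61.8031)^(1/2) ≈ 7.8615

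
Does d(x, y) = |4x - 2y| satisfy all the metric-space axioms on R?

No. d fails symmetry: d(3, 8) = |4·3 - 2·8| = |-4| = 4, but d(8, 3) = |4·8 - 2·3| = |26| = 26. Since 4 ≠ 26, d(x,y) ≠ d(y,x) in general.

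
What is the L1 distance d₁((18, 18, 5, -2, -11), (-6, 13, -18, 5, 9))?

Σ|x_i - y_i| = |18 - (-6)| + |18 - 13| + |5 - (-18)| + |-2 - 5| + |-11 - 9| = 24 + 5 + 23 + 7 + 20 = 79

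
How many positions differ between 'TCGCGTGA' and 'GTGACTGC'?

Differing positions: 1, 2, 4, 5, 8. Hamming distance = 5.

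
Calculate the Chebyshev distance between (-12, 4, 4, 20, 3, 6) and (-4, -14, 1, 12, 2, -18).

max(|x_i - y_i|) = max(|-12 - (-4)|, |4 - (-14)|, |4 - 1|, |20 - 12|, |3 - 2|, |6 - (-18)|) = max(8, 18, 3, 8, 1, 24) = 24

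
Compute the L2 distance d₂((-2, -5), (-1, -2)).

√(Σ(x_i - y_i)²) = √((-2 - (-1))² + (-5 - (-2))²)
= √((-1)² + (-3)²) = √(1 + 9) = √10 ≈ 3.1623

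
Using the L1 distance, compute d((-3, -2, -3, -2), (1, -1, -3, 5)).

Σ|x_i - y_i| = |-3 - 1| + |-2 - (-1)| + |-3 - (-3)| + |-2 - 5| = 4 + 1 + 0 + 7 = 12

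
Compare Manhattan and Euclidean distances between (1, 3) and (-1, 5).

L1 = |1 - (-1)| + |3 - 5| = 2 + 2 = 4
L2 = √(2² + 2²) = √8 ≈ 2.8284
L1 ≥ L2 always (equality iff movement is along one axis); L1 > L2 here.
Ratio L1/L2 = 4/√8 ≈ 1.4142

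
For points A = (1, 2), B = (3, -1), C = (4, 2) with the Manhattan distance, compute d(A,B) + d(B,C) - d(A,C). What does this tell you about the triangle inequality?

d(A,B) = 2 + 3 = 5, d(B,C) = 1 + 3 = 4, d(A,C) = 3 + 0 = 3.
d(A,B) + d(B,C) - d(A,C) = 5 + 4 - 3 = 9 - 3 = 6. This is ≥ 0, so the triangle inequality holds for these points.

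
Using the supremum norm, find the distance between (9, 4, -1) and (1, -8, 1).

max(|x_i - y_i|) = max(|9 - 1|, |4 - (-8)|, |-1 - 1|) = max(8, 12, 2) = 12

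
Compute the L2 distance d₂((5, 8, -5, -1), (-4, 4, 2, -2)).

√(Σ(x_i - y_i)²) = √((5 - (-4))² + (8 - 4)² + (-5 - 2)² + (-1 - (-2))²)
= √(9² + 4² + (-7)² + 1²) = √(81 + 16 + 49 + 1) = √147 ≈ 12.1244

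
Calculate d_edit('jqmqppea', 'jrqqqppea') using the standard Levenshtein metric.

Let D[i][j] be the edit distance between the first i characters of 'jqmqppea' and the first j characters of 'jrqqqppea', with D[i][0] = i, D[0][j] = j, and D[i][j] = D[i-1][j-1] if the characters match, else 1 + min(D[i-1][j], D[i][j-1], D[i-1][j-1]). Filling the table (rows: prefixes of 'jqmqppea', columns: prefixes of 'jrqqqppea'):
     ε  j  r  q  q  q  p  p  e  a
  ε  0  1  2  3  4  5  6  7  8  9
  j  1  0  1  2  3  4  5  6  7  8
  q  2  1  1  1  2  3  4  5  6  7
  m  3  2  2  2  2  3  4  5  6  7
  q  4  3  3  2  2  2  3  4  5  6
  p  5  4  4  3  3  3  2  3  4  5
  p  6  5  5  4  4  4  3  2  3  4
  e  7  6  6  5  5  5  4  3  2  3
  a  8  7  7  6  6  6  5  4  3  2
The bottom-right entry gives D[8][9] = 2, so no sequence of fewer than 2 edits works. Backtracking through the table gives one optimal edit sequence (2 edits):
  jqmqppea → jrqmqppea (ins r @2)
  jrqmqppea → jrqqqppea (sub m→q @4)
Edit distance = 2.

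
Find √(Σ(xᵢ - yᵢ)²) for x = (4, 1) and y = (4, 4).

√(Σ(x_i - y_i)²) = √((4 - 4)² + (1 - 4)²)
= √(0² + (-3)²) = √(0 + 9) = √9 = 3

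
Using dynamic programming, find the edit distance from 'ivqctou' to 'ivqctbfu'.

Let D[i][j] be the edit distance between the first i characters of 'ivqctou' and the first j characters of 'ivqctbfu', with D[i][0] = i, D[0][j] = j, and D[i][j] = D[i-1][j-1] if the characters match, else 1 + min(D[i-1][j], D[i][j-1], D[i-1][j-1]). Filling the table (rows: prefixes of 'ivqctou', columns: prefixes of 'ivqctbfu'):
     ε  i  v  q  c  t  b  f  u
  ε  0  1  2  3  4  5  6  7  8
  i  1  0  1  2  3  4  5  6  7
  v  2  1  0  1  2  3  4  5  6
  q  3  2  1  0  1  2  3  4  5
  c  4  3  2  1  0  1  2  3  4
  t  5  4  3  2  1  0  1  2  3
  o  6  5  4  3  2  1  1  2  3
  u  7  6  5  4  3  2  2  2  2
The bottom-right entry gives D[7][8] = 2, so no sequence of fewer than 2 edits works. Backtracking through the table gives one optimal edit sequence (2 edits):
  ivqctou → ivqctbou (ins b @6)
  ivqctbou → ivqctbfu (sub o→f @7)
Edit distance = 2.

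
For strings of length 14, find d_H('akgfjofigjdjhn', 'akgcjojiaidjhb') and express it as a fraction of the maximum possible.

Differing positions: 4, 7, 9, 10, 14. Hamming distance = 5. The maximum possible Hamming distance for length-14 strings is 14, so d_H/14 = 5/14 ≈ 0.3571.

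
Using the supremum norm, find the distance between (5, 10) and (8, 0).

max(|x_i - y_i|) = max(|5 - 8|, |10 - 0|) = max(3, 10) = 10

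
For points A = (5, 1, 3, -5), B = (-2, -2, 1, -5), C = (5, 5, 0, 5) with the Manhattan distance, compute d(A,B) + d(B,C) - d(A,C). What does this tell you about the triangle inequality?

d(A,B) = 7 + 3 + 2 + 0 = 12, d(B,C) = 7 + 7 + 1 + 10 = 25, d(A,C) = 0 + 4 + 3 + 10 = 17.
d(A,B) + d(B,C) - d(A,C) = 12 + 25 - 17 = 37 - 17 = 20. This is ≥ 0, so the triangle inequality holds for these points.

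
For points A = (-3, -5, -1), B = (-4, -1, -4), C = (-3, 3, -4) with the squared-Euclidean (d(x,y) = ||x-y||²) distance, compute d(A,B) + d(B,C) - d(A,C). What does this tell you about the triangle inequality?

d(A,B) = 1² + 4² + 3² = 26, d(B,C) = 1² + 4² + 0² = 17, d(A,C) = 0² + 8² + 3² = 73.
d(A,B) + d(B,C) - d(A,C) = 26 + 17 - 73 = 43 - 73 = -30. This is < 0, so the triangle inequality FAILS for these points (squared-Euclidean is not a metric).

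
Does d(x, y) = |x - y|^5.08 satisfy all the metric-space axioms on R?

No. d(x,y) = |x-y|^5.08 fails the triangle inequality since p = 5.08 > 1. Counterexample: x = 5, y = 14, z = 20. d(x,z) = |5 - 20|^5.08 = 15^5.08 ≈ 943069.2753, but d(x,y) + d(y,z) = 9^5.08 + 6^5.08 ≈ 70396.6428 + 8974.4605 = 79371.1033. Since 943069.2753 > 79371.1033, the triangle inequality is violated.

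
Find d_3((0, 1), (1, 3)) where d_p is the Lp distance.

(Σ|x_i - y_i|^3)^(1/3) = (|0 - 1|^3 + |1 - 3|^3)^(1/3)
= (1^3 + 2^3)^(1/3) = (1 + 8)^(1/3) = (9)^(1/3) ≈ 2.0801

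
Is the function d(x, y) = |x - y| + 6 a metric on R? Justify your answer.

No. d fails identity of indiscernibles (specifically d(x,x) = 0): d(-8, -8) = |-8 - (-8)| + 6 = 0 + 6 = 6 ≠ 0.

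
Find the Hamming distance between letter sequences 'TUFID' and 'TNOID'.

Differing positions: 2, 3. Hamming distance = 2.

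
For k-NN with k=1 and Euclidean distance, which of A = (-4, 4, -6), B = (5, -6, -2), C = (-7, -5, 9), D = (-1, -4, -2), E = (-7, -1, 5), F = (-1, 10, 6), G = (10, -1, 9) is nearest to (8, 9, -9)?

Distances: d(A) ≈ 13.3417, d(B) ≈ 16.8226, d(C) ≈ 27.2947, d(D) ≈ 17.2916, d(E) ≈ 22.8254, d(F) ≈ 17.5214, d(G) ≈ 20.6882. Nearest: A = (-4, 4, -6) with distance 13.3417.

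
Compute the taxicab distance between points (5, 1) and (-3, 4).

Σ|x_i - y_i| = |5 - (-3)| + |1 - 4| = 8 + 3 = 11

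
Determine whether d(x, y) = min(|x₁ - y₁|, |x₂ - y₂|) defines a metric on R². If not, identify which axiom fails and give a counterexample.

No. d fails identity of indiscernibles: take x = (2, 0) and y = (2, 2). Then d(x,y) = min(|2 - 2|, |0 - 2|) = min(0, 2) = 0, yet x ≠ y.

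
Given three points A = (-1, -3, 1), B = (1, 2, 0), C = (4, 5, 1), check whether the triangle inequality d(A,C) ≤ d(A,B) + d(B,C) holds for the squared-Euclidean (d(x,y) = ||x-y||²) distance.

d(A,B) = 2² + 5² + 1² = 30, d(B,C) = 3² + 3² + 1² = 19, d(A,C) = 5² + 8² + 0² = 89.
d(A,C) = 89 > 30 + 19 = 49. Triangle inequality is VIOLATED. (Squared-Euclidean is not a metric — this is a counterexample.)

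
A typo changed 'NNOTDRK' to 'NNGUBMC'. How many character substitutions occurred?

Differing positions: 3, 4, 5, 6, 7. Hamming distance = 5.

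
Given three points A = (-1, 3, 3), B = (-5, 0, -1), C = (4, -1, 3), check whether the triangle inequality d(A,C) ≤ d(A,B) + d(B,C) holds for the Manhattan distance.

d(A,B) = 4 + 3 + 4 = 11, d(B,C) = 9 + 1 + 4 = 14, d(A,C) = 5 + 4 + 0 = 9.
d(A,C) = 9 ≤ 11 + 14 = 25. Triangle inequality is satisfied.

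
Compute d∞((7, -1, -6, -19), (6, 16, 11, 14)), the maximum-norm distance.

max(|x_i - y_i|) = max(|7 - 6|, |-1 - 16|, |-6 - 11|, |-19 - 14|) = max(1, 17, 17, 33) = 33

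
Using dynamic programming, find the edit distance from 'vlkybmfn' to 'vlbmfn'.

Let D[i][j] be the edit distance between the first i characters of 'vlkybmfn' and the first j characters of 'vlbmfn', with D[i][0] = i, D[0][j] = j, and D[i][j] = D[i-1][j-1] if the characters match, else 1 + min(D[i-1][j], D[i][j-1], D[i-1][j-1]). Filling the table (rows: prefixes of 'vlkybmfn', columns: prefixes of 'vlbmfn'):
     ε  v  l  b  m  f  n
  ε  0  1  2  3  4  5  6
  v  1  0  1  2  3  4  5
  l  2  1  0  1  2  3  4
  k  3  2  1  1  2  3  4
  y  4  3  2  2  2  3  4
  b  5  4  3  2  3  3  4
  m  6  5  4  3  2  3  4
  f  7  6  5  4  3  2  3
  n  8  7  6  5  4  3  2
The bottom-right entry gives D[8][6] = 2, so no sequence of fewer than 2 edits works. Backtracking through the table gives one optimal edit sequence (2 edits):
  vlkybmfn → vlybmfn (del k @3)
  vlybmfn → vlbmfn (del y @3)
Edit distance = 2.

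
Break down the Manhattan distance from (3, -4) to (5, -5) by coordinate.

Σ|x_i - y_i| = |3 - 5| + |-4 - (-5)| = 2 + 1 = 3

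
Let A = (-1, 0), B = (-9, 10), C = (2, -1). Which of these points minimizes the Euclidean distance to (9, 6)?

Distances: d(A) ≈ 11.6619, d(B) ≈ 18.4391, d(C) ≈ 9.8995. Nearest: C = (2, -1) with distance 9.8995.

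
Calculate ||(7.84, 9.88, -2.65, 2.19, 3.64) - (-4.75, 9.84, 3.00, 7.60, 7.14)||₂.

√(Σ(x_i - y_i)²) = √((7.84 - (-4.75))² + (9.88 - 9.84)² + (-2.65 - 3)² + (2.19 - 7.6)² + (3.64 - 7.14)²)
= √(12.59² + 0.04² + (-5.65)² + (-5.41)² + (-3.5)²) = √(158.5081 + 0.0016 + 31.9225 + 29.2681 + 12.25) = √231.9503 ≈ 15.2299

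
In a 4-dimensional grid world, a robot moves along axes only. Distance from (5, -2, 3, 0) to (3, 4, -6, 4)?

Σ|x_i - y_i| = |5 - 3| + |-2 - 4| + |3 - (-6)| + |0 - 4| = 2 + 6 + 9 + 4 = 21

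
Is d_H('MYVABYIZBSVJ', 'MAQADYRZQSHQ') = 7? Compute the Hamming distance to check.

Differing positions: 2, 3, 5, 7, 9, 11, 12. Hamming distance = 7, so the claim is true.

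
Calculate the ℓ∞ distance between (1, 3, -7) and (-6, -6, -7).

max(|x_i - y_i|) = max(|1 - (-6)|, |3 - (-6)|, |-7 - (-7)|) = max(7, 9, 0) = 9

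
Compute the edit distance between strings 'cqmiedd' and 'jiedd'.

Let D[i][j] be the edit distance between the first i characters of 'cqmiedd' and the first j characters of 'jiedd', with D[i][0] = i, D[0][j] = j, and D[i][j] = D[i-1][j-1] if the characters match, else 1 + min(D[i-1][j], D[i][j-1], D[i-1][j-1]). Filling the table (rows: prefixes of 'cqmiedd', columns: prefixes of 'jiedd'):
     ε  j  i  e  d  d
  ε  0  1  2  3  4  5
  c  1  1  2  3  4  5
  q  2  2  2  3  4  5
  m  3  3  3  3  4  5
  i  4  4  3  4  4  5
  e  5  5  4  3  4  5
  d  6  6  5  4  3  4
  d  7  7  6  5  4  3
The bottom-right entry gives D[7][5] = 3, so no sequence of fewer than 3 edits works. Backtracking through the table gives one optimal edit sequence (3 edits):
  cqmiedd → qmiedd (del c @1)
  qmiedd → miedd (del q @1)
  miedd → jiedd (sub m→j @1)
Edit distance = 3.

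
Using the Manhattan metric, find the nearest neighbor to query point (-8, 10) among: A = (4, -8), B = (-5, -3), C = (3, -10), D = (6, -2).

Distances: d(A) = 30, d(B) = 16, d(C) = 31, d(D) = 26. Nearest: B = (-5, -3) with distance 16.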